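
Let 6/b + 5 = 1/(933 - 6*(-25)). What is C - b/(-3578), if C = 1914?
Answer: 18538323195/9685646 ≈ 1914.0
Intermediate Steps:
b = -3249/2707 (b = 6/(-5 + 1/(933 - 6*(-25))) = 6/(-5 + 1/(933 + 150)) = 6/(-5 + 1/1083) = 6/(-5414/1083) = 6*(-1083/5414) = -3249/2707 ≈ -1.2002)
C - b/(-3578) = 1914 - (-3249)/(2707*(-3578)) = 1914 - (-3249)*(-1)/(2707*3578) = 1914 - 1*3249/9685646 = 1914 - 3249/9685646 = 18538323195/9685646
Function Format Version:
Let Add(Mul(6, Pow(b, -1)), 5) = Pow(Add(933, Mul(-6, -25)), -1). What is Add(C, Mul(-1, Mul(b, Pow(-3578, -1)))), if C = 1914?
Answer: Rational(18538323195, 9685646) ≈ 1914.0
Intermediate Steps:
b = Rational(-3249, 2707) (b = Mul(6, Pow(Add(-5, Pow(Add(933, Mul(-6, -25)), -1)), -1)) = Mul(6, Pow(Add(-5, Pow(Add(933, 150), -1)), -1)) = Mul(6, Pow(Add(-5, Pow(1083, -1)), -1)) = Mul(6, Pow(Add(-5, Rational(1, 1083)), -1)) = Mul(6, Pow(Rational(-5414, 1083), -1)) = Mul(6, Rational(-1083, 5414)) = Rational(-3249, 2707) ≈ -1.2002)
Add(C, Mul(-1, Mul(b, Pow(-3578, -1)))) = Add(1914, Mul(-1, Mul(Rational(-3249, 2707), Pow(-3578, -1)))) = Add(1914, Mul(-1, Mul(Rational(-3249, 2707), Rational(-1, 3578)))) = Add(1914, Mul(-1, Rational(3249, 9685646))) = Add(1914, Rational(-3249, 9685646)) = Rational(18538323195, 9685646)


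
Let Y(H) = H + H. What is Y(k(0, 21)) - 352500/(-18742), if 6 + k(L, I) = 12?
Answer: 288702/9371 ≈ 30.808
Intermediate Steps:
k(L, I) = 6 (k(L, I) = -6 + 12 = 6)
Y(H) = 2*H
Y(k(0, 21)) - 352500/(-18742) = 2*6 - 352500/(-18742) = 12 - 352500*(-1)/18742 = 12 - 1*(-176250/9371) = 12 + 176250/9371 = 288702/9371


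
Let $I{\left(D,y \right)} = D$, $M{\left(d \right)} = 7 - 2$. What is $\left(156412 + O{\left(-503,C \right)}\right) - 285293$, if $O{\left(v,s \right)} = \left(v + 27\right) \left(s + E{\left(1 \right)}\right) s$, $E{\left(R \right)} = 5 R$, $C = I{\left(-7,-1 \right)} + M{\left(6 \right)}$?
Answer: $-126025$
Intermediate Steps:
$M{\left(d \right)} = 5$ ($M{\left(d \right)} = 7 - 2 = 5$)
$C = -2$ ($C = -7 + 5 = -2$)
$O{\left(v,s \right)} = s \left(5 + s\right) \left(27 + v\right)$ ($O{\left(v,s \right)} = \left(v + 27\right) \left(s + 5 \cdot 1\right) s = \left(27 + v\right) \left(s + 5\right) s = \left(27 + v\right) \left(5 + s\right) s = \left(5 + s\right) \left(27 + v\right) s = s \left(5 + s\right) \left(27 + v\right)$)
$\left(156412 + O{\left(-503,C \right)}\right) - 285293 = \left(156412 - 2 \left(135 + 5 \left(-503\right) + 27 \left(-2\right) - -1006\right)\right) - 285293 = \left(156412 - 2 \left(135 - 2515 - 54 + 1006\right)\right) - 285293 = \left(156412 - -2856\right) - 285293 = \left(156412 + 2856\right) - 285293 = 159268 - 285293 = -126025$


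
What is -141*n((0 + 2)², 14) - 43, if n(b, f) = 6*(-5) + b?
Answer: 3623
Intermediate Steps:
n(b, f) = -30 + b
-141*n((0 + 2)², 14) - 43 = -141*(-30 + (0 + 2)²) - 43 = -141*(-30 + 2²) - 43 = -141*(-30 + 4) - 43 = -141*(-26) - 43 = 3666 - 43 = 3623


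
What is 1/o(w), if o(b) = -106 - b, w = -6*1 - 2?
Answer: -1/98 ≈ -0.010204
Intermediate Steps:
w = -8 (w = -6 - 2 = -8)
1/o(w) = 1/(-106 - 1*(-8)) = 1/(-106 + 8) = 1/(-98) = -1/98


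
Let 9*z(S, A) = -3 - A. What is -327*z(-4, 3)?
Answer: 218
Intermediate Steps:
z(S, A) = -⅓ - A/9 (z(S, A) = (-3 - A)/9 = -⅓ - A/9)
-327*z(-4, 3) = -327*(-⅓ - ⅑*3) = -327*(-⅓ - ⅓) = -327*(-⅔) = 218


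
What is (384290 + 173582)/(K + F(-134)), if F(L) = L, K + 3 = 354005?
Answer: 139468/88467 ≈ 1.5765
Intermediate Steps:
K = 354002 (K = -3 + 354005 = 354002)
(384290 + 173582)/(K + F(-134)) = (384290 + 173582)/(354002 - 134) = 557872/353868 = 557872*(1/353868) = 139468/88467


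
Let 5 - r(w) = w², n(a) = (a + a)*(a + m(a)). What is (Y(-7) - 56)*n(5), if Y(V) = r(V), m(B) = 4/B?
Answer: -5800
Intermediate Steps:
n(a) = 2*a*(a + 4/a) (n(a) = (a + a)*(a + 4/a) = (2*a)*(a + 4/a) = 2*a*(a + 4/a))
r(w) = 5 - w²
Y(V) = 5 - V²
(Y(-7) - 56)*n(5) = ((5 - 1*(-7)²) - 56)*(8 + 2*5²) = ((5 - 1*49) - 56)*(8 + 2*25) = ((5 - 49) - 56)*(8 + 50) = (-44 - 56)*58 = -100*58 = -5800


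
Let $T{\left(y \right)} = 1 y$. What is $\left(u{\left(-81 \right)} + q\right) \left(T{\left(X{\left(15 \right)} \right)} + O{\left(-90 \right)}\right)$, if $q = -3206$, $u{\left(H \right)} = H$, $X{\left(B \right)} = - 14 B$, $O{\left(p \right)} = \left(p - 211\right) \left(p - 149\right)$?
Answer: $-235773223$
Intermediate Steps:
$O{\left(p \right)} = \left(-211 + p\right) \left(-149 + p\right)$
$T{\left(y \right)} = y$
$\left(u{\left(-81 \right)} + q\right) \left(T{\left(X{\left(15 \right)} \right)} + O{\left(-90 \right)}\right) = \left(-81 - 3206\right) \left(\left(-14\right) 15 + \left(31439 + \left(-90\right)^{2} - -32400\right)\right) = - 3287 \left(-210 + \left(31439 + 8100 + 32400\right)\right) = - 3287 \left(-210 + 71939\right) = \left(-3287\right) 71729 = -235773223$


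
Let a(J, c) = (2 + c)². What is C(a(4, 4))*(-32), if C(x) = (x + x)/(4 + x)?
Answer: -288/5 ≈ -57.600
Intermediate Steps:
C(x) = 2*x/(4 + x) (C(x) = (2*x)/(4 + x) = 2*x/(4 + x))
C(a(4, 4))*(-32) = (2*(2 + 4)²/(4 + (2 + 4)²))*(-32) = (2*6²/(4 + 6²))*(-32) = (2*36/(4 + 36))*(-32) = (2*36/40)*(-32) = (2*36*(1/40))*(-32) = (9/5)*(-32) = -288/5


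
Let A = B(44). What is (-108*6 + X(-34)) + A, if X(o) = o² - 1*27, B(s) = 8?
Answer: 489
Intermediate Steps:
A = 8
X(o) = -27 + o² (X(o) = o² - 27 = -27 + o²)
(-108*6 + X(-34)) + A = (-108*6 + (-27 + (-34)²)) + 8 = (-6*108 + (-27 + 1156)) + 8 = (-648 + 1129) + 8 = 481 + 8 = 489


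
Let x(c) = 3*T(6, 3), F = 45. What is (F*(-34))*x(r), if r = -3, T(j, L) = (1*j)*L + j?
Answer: -110160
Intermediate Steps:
T(j, L) = j + L*j (T(j, L) = j*L + j = L*j + j = j + L*j)
x(c) = 72 (x(c) = 3*(6*(1 + 3)) = 3*(6*4) = 3*24 = 72)
(F*(-34))*x(r) = (45*(-34))*72 = -1530*72 = -110160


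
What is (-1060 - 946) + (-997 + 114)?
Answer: -2889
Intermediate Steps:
(-1060 - 946) + (-997 + 114) = -2006 - 883 = -2889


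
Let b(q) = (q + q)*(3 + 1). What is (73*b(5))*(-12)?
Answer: -35040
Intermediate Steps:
b(q) = 8*q (b(q) = (2*q)*4 = 8*q)
(73*b(5))*(-12) = (73*(8*5))*(-12) = (73*40)*(-12) = 2920*(-12) = -35040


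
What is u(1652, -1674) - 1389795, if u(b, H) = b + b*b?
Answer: 1340961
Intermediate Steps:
u(b, H) = b + b**2
u(1652, -1674) - 1389795 = 1652*(1 + 1652) - 1389795 = 1652*1653 - 1389795 = 2730756 - 1389795 = 1340961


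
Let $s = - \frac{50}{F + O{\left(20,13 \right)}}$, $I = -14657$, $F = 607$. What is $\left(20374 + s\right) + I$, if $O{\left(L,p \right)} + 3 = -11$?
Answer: $\frac{3390131}{593} \approx 5716.9$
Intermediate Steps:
$O{\left(L,p \right)} = -14$ ($O{\left(L,p \right)} = -3 - 11 = -14$)
$s = - \frac{50}{593}$ ($s = - \frac{50}{607 - 14} = - \frac{50}{593} \approx -0.084317$)
$\left(20374 + s\right) + I = \left(20374 - \frac{50}{593}\right) - 14657 = \frac{12081732}{593} - 14657 = \frac{3390131}{593}$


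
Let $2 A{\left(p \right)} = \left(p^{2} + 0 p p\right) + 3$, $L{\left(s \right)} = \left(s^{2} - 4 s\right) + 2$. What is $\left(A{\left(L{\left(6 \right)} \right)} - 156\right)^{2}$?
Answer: $\frac{12769}{4} \approx 3192.3$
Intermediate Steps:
$L{\left(s \right)} = 2 + s^{2} - 4 s$
$A{\left(p \right)} = \frac{3}{2} + \frac{p^{2}}{2}$ ($A{\left(p \right)} = \frac{\left(p^{2} + 0 p p\right) + 3}{2} = \frac{\left(p^{2} + 0 p\right) + 3}{2} = \frac{\left(p^{2} + 0\right) + 3}{2} = \frac{p^{2} + 3}{2} = \frac{3 + p^{2}}{2} = \frac{3}{2} + \frac{p^{2}}{2}$)
$\left(A{\left(L{\left(6 \right)} \right)} - 156\right)^{2} = \left(\left(\frac{3}{2} + \frac{\left(2 + 6^{2} - 24\right)^{2}}{2}\right) - 156\right)^{2} = \left(\left(\frac{3}{2} + \frac{\left(2 + 36 - 24\right)^{2}}{2}\right) - 156\right)^{2} = \left(\left(\frac{3}{2} + \frac{14^{2}}{2}\right) - 156\right)^{2} = \left(\left(\frac{3}{2} + \frac{1}{2} \cdot 196\right) - 156\right)^{2} = \left(\left(\frac{3}{2} + 98\right) - 156\right)^{2} = \left(\frac{199}{2} - 156\right)^{2} = \left(- \frac{113}{2}\right)^{2} = \frac{12769}{4}$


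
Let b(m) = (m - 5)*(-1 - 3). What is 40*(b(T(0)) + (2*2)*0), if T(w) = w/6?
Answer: 800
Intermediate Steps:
T(w) = w/6 (T(w) = w*(⅙) = w/6)
b(m) = 20 - 4*m (b(m) = (-5 + m)*(-4) = 20 - 4*m)
40*(b(T(0)) + (2*2)*0) = 40*((20 - 2*0/3) + (2*2)*0) = 40*((20 - 4*0) + 4*0) = 40*((20 + 0) + 0) = 40*(20 + 0) = 40*20 = 800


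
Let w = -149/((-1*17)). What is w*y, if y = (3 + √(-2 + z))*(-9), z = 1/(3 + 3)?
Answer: -4023/17 - 447*I*√66/34 ≈ -236.65 - 106.81*I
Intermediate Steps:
z = ⅙ (z = 1/6 = ⅙ ≈ 0.16667)
w = 149/17 (w = -149/(-17) = -149*(-1/17) = 149/17 ≈ 8.7647)
y = -27 - 3*I*√66/2 (y = (3 + √(-2 + ⅙))*(-9) = (3 + √(-11/6))*(-9) = (3 + I*√66/6)*(-9) = -27 - 3*I*√66/2 ≈ -27.0 - 12.186*I)
w*y = 149*(-27 - 3*I*√66/2)/17 = -4023/17 - 447*I*√66/34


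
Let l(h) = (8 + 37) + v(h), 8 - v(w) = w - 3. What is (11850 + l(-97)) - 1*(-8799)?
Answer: 20802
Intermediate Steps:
v(w) = 11 - w (v(w) = 8 - (w - 3) = 8 - (-3 + w) = 8 + (3 - w) = 11 - w)
l(h) = 56 - h (l(h) = (8 + 37) + (11 - h) = 45 + (11 - h) = 56 - h)
(11850 + l(-97)) - 1*(-8799) = (11850 + (56 - 1*(-97))) - 1*(-8799) = (11850 + (56 + 97)) + 8799 = (11850 + 153) + 8799 = 12003 + 8799 = 20802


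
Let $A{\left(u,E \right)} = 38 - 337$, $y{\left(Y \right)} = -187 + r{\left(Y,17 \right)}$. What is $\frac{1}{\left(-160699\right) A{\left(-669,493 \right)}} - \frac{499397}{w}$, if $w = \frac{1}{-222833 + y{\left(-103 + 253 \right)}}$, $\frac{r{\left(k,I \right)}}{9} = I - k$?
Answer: $\frac{5380205066685598150}{48049001} \approx 1.1197 \cdot 10^{11}$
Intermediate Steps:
$r{\left(k,I \right)} = - 9 k + 9 I$ ($r{\left(k,I \right)} = 9 \left(I - k\right) = - 9 k + 9 I$)
$y{\left(Y \right)} = -34 - 9 Y$ ($y{\left(Y \right)} = -187 - \left(-153 + 9 Y\right) = -34 - 9 Y$)
$w = - \frac{1}{224217}$ ($w = \frac{1}{-222833 - \left(34 + 9 \left(-103 + 253\right)\right)} = \frac{1}{-222833 - 1384} = \frac{1}{-224217} = - \frac{1}{224217} \approx -4.46 \cdot 10^{-6}$)
$A{\left(u,E \right)} = -299$
$\frac{1}{\left(-160699\right) A{\left(-669,493 \right)}} - \frac{499397}{w} = \frac{1}{\left(-160699\right) \left(-299\right)} - \frac{499397}{- \frac{1}{224217}} = \left(- \frac{1}{160699}\right) \left(- \frac{1}{299}\right) - -111973297149 = \frac{1}{48049001} + 111973297149 = \frac{5380205066685598150}{48049001}$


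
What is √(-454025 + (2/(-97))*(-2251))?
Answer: I*√4271484531/97 ≈ 673.78*I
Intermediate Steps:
√(-454025 + (2/(-97))*(-2251)) = √(-454025 + (2*(-1/97))*(-2251)) = √(-454025 - 2/97*(-2251)) = √(-454025 + 4502/97) = √(-44035923/97) = I*√4271484531/97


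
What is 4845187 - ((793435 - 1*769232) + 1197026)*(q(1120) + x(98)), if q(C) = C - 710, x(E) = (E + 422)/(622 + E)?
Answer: -8941332631/18 ≈ -4.9674e+8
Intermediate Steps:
x(E) = (422 + E)/(622 + E)
q(C) = -710 + C
4845187 - ((793435 - 1*769232) + 1197026)*(q(1120) + x(98)) = 4845187 - ((793435 - 1*769232) + 1197026)*((-710 + 1120) + (422 + 98)/(622 + 98)) = 4845187 - ((793435 - 769232) + 1197026)*(410 + 520/720) = 4845187 - (24203 + 1197026)*(410 + (1/720)*520) = 4845187 - 1221229*(410 + 13/18) = 4845187 - 1221229*7393/18 = 4845187 - 1*9028545997/18 = 4845187 - 9028545997/18 = -8941332631/18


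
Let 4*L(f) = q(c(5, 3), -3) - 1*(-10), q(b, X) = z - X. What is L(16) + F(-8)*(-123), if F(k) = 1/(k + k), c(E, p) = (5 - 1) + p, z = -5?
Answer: 155/16 ≈ 9.6875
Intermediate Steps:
c(E, p) = 4 + p
F(k) = 1/(2*k)
q(b, X) = -5 - X
L(f) = 2 (L(f) = ((-5 - 1*(-3)) - 1*(-10))/4 = ((-5 + 3) + 10)/4 = (-2 + 10)/4 = (1/4)*8 = 2)
L(16) + F(-8)*(-123) = 2 + ((1/2)/(-8))*(-123) = 2 + ((1/2)*(-1/8))*(-123) = 2 - 1/16*(-123) = 2 + 123/16 = 155/16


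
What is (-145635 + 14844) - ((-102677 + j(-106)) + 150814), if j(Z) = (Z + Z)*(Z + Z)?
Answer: -223872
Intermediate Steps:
j(Z) = 4*Z² (j(Z) = (2*Z)*(2*Z) = 4*Z²)
(-145635 + 14844) - ((-102677 + j(-106)) + 150814) = (-145635 + 14844) - ((-102677 + 4*(-106)²) + 150814) = -130791 - ((-102677 + 4*11236) + 150814) = -130791 - ((-102677 + 44944) + 150814) = -130791 - (-57733 + 150814) = -130791 - 1*93081 = -130791 - 93081 = -223872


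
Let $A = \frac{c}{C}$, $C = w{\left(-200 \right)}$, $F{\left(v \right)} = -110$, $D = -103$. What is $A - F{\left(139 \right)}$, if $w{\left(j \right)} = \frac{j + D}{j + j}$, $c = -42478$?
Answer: $- \frac{16957870}{303} \approx -55967.0$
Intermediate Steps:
$w{\left(j \right)} = \frac{-103 + j}{2 j}$ ($w{\left(j \right)} = \frac{j - 103}{j + j} = \frac{-103 + j}{2 j}$)
$C = \frac{303}{400}$ ($C = \frac{-103 - 200}{2 \left(-200\right)} = \frac{1}{2} \left(- \frac{1}{200}\right) \left(-303\right) = \frac{303}{400} \approx 0.7575$)
$A = - \frac{16991200}{303}$ ($A = - \frac{42478}{\frac{303}{400}} = \left(-42478\right) \frac{400}{303} = - \frac{16991200}{303} \approx -56077.0$)
$A - F{\left(139 \right)} = - \frac{16991200}{303} - -110 = - \frac{16991200}{303} + 110 = - \frac{16957870}{303}$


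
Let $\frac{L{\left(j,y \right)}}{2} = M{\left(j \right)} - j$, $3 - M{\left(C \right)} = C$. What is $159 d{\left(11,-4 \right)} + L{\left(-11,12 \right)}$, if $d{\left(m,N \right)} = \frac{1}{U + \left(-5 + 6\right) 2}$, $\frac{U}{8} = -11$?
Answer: $\frac{4141}{86} \approx 48.151$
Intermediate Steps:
$M{\left(C \right)} = 3 - C$
$U = -88$ ($U = 8 \left(-11\right) = -88$)
$L{\left(j,y \right)} = 6 - 4 j$ ($L{\left(j,y \right)} = 2 \left(\left(3 - j\right) - j\right) = 2 \left(3 - 2 j\right) = 6 - 4 j$)
$d{\left(m,N \right)} = - \frac{1}{86}$ ($d{\left(m,N \right)} = \frac{1}{-88 + \left(-5 + 6\right) 2} = \frac{1}{-88 + 1 \cdot 2} = \frac{1}{-88 + 2} = \frac{1}{-86} = - \frac{1}{86}$)
$159 d{\left(11,-4 \right)} + L{\left(-11,12 \right)} = 159 \left(- \frac{1}{86}\right) + \left(6 - -44\right) = - \frac{159}{86} + \left(6 + 44\right) = - \frac{159}{86} + 50 = \frac{4141}{86}$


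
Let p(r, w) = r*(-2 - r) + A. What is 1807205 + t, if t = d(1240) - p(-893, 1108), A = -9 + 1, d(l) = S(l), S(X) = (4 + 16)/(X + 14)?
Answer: 1632003262/627 ≈ 2.6029e+6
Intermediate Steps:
S(X) = 20/(14 + X)
d(l) = 20/(14 + l)
A = -8
p(r, w) = -8 + r*(-2 - r) (p(r, w) = r*(-2 - r) - 8 = -8 + r*(-2 - r))
t = 498885727/627 (t = 20/(14 + 1240) - (-8 - 1*(-893)² - 2*(-893)) = 20/1254 - (-8 - 1*797449 + 1786) = 20*(1/1254) - (-8 - 797449 + 1786) = 10/627 - 1*(-795671) = 10/627 + 795671 = 498885727/627 ≈ 7.9567e+5)
1807205 + t = 1807205 + 498885727/627 = 1632003262/627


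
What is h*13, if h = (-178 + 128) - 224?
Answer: -3562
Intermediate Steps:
h = -274 (h = -50 - 224 = -274)
h*13 = -274*13 = -3562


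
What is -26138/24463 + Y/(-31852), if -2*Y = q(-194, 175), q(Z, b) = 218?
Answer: -829881109/779195476 ≈ -1.0650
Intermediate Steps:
Y = -109 (Y = -1/2*218 = -109)
-26138/24463 + Y/(-31852) = -26138/24463 - 109/(-31852) = -26138*1/24463 - 109*(-1/31852) = -26138/24463 + 109/31852 = -829881109/779195476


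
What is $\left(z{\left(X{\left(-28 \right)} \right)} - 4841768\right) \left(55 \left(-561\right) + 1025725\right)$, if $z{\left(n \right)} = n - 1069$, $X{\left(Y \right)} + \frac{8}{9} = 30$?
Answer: $- \frac{43361678559770}{9} \approx -4.818 \cdot 10^{12}$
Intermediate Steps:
$X{\left(Y \right)} = \frac{262}{9}$ ($X{\left(Y \right)} = - \frac{8}{9} + 30 = \frac{262}{9}$)
$z{\left(n \right)} = -1069 + n$
$\left(z{\left(X{\left(-28 \right)} \right)} - 4841768\right) \left(55 \left(-561\right) + 1025725\right) = \left(\left(-1069 + \frac{262}{9}\right) - 4841768\right) \left(55 \left(-561\right) + 1025725\right) = \left(- \frac{9359}{9} - 4841768\right) \left(-30855 + 1025725\right) = \left(- \frac{43585271}{9}\right) 994870 = - \frac{43361678559770}{9}$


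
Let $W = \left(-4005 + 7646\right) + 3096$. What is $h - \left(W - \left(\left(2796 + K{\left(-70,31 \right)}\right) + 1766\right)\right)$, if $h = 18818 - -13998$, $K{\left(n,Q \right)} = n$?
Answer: $30571$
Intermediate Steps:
$h = 32816$ ($h = 18818 + 13998 = 32816$)
$W = 6737$ ($W = 3641 + 3096 = 6737$)
$h - \left(W - \left(\left(2796 + K{\left(-70,31 \right)}\right) + 1766\right)\right) = 32816 - \left(6737 - \left(\left(2796 - 70\right) + 1766\right)\right) = 32816 - \left(6737 - \left(2726 + 1766\right)\right) = 32816 - \left(6737 - 4492\right) = 32816 - 2245 = 30571$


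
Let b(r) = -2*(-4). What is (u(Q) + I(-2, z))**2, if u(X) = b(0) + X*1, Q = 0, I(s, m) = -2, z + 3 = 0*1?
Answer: 36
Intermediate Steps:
b(r) = 8
z = -3 (z = -3 + 0*1 = -3 + 0 = -3)
u(X) = 8 + X (u(X) = 8 + X*1 = 8 + X)
(u(Q) + I(-2, z))**2 = ((8 + 0) - 2)**2 = (8 - 2)**2 = 6**2 = 36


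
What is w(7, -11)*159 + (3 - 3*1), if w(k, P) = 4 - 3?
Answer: 159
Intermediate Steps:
w(k, P) = 1
w(7, -11)*159 + (3 - 3*1) = 1*159 + (3 - 3*1) = 159 + (3 - 3) = 159 + 0 = 159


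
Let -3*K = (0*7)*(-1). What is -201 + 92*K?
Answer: -201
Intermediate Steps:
K = 0 (K = -0*7*(-1)/3 = -0*(-1) = -1/3*0 = 0)
-201 + 92*K = -201 + 92*0 = -201 + 0 = -201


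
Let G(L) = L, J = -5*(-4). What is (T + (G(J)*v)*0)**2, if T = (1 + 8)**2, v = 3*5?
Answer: 6561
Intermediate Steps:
J = 20
v = 15
T = 81 (T = 9**2 = 81)
(T + (G(J)*v)*0)**2 = (81 + (20*15)*0)**2 = (81 + 300*0)**2 = (81 + 0)**2 = 81**2 = 6561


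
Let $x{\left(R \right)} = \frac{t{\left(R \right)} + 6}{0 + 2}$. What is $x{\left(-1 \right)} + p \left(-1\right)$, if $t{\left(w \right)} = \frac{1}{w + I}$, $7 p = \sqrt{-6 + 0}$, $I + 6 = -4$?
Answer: $\frac{65}{22} - \frac{i \sqrt{6}}{7} \approx 2.9545 - 0.34993 i$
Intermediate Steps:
$I = -10$ ($I = -6 - 4 = -10$)
$p = \frac{i \sqrt{6}}{7}$ ($p = \frac{\sqrt{-6 + 0}}{7} = \frac{\sqrt{-6}}{7} = \frac{i \sqrt{6}}{7} \approx 0.34993 i$)
$t{\left(w \right)} = \frac{1}{-10 + w}$ ($t{\left(w \right)} = \frac{1}{w - 10} = \frac{1}{-10 + w}$)
$x{\left(R \right)} = 3 + \frac{1}{2 \left(-10 + R\right)}$ ($x{\left(R \right)} = \frac{\frac{1}{-10 + R} + 6}{0 + 2} = \frac{6 + \frac{1}{-10 + R}}{2} = \left(6 + \frac{1}{-10 + R}\right) \frac{1}{2} = 3 + \frac{1}{2 \left(-10 + R\right)}$)
$x{\left(-1 \right)} + p \left(-1\right) = \frac{-59 + 6 \left(-1\right)}{2 \left(-10 - 1\right)} + \frac{i \sqrt{6}}{7} \left(-1\right) = \frac{-59 - 6}{2 \left(-11\right)} - \frac{i \sqrt{6}}{7} = \frac{1}{2} \left(- \frac{1}{11}\right) \left(-65\right) - \frac{i \sqrt{6}}{7} = \frac{65}{22} - \frac{i \sqrt{6}}{7}$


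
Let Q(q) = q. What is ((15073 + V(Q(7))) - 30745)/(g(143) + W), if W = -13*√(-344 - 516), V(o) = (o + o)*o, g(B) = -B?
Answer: 13178/981 - 2396*I*√215/981 ≈ 13.433 - 35.813*I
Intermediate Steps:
V(o) = 2*o² (V(o) = (2*o)*o = 2*o²)
W = -26*I*√215 ≈ -381.23*I
((15073 + V(Q(7))) - 30745)/(g(143) + W) = ((15073 + 2*7²) - 30745)/(-1*143 - 26*I*√215) = ((15073 + 2*49) - 30745)/(-143 - 26*I*√215) = ((15073 + 98) - 30745)/(-143 - 26*I*√215) = (15171 - 30745)/(-143 - 26*I*√215) = -15574/(-143 - 26*I*√215)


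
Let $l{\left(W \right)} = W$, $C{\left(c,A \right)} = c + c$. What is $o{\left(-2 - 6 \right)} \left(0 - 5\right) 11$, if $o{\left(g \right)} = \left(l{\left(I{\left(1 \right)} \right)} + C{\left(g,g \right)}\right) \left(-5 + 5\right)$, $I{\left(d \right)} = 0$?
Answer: $0$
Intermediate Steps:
$C{\left(c,A \right)} = 2 c$
$o{\left(g \right)} = 0$ ($o{\left(g \right)} = \left(0 + 2 g\right) \left(-5 + 5\right) = 2 g 0 = 0$)
$o{\left(-2 - 6 \right)} \left(0 - 5\right) 11 = 0 \left(0 - 5\right) 11 = 0 \left(-5\right) 11 = 0 \cdot 11 = 0$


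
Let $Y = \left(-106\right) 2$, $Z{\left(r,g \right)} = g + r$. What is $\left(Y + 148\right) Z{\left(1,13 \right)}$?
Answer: $-896$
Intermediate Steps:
$Y = -212$
$\left(Y + 148\right) Z{\left(1,13 \right)} = \left(-212 + 148\right) \left(13 + 1\right) = \left(-64\right) 14 = -896$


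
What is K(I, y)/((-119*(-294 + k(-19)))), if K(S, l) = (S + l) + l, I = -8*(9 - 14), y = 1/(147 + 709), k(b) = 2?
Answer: 17121/14872144 ≈ 0.0011512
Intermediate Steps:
y = 1/856 ≈ 0.0011682
I = 40 (I = -8*(-5) = 40)
K(S, l) = S + 2*l
K(I, y)/((-119*(-294 + k(-19)))) = (40 + 2*(1/856))/((-119*(-294 + 2))) = (40 + 1/428)/((-119*(-292))) = (17121/428)/34748 = (17121/428)*(1/34748) = 17121/14872144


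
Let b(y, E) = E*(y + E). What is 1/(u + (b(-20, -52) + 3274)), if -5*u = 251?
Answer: 5/34839 ≈ 0.00014352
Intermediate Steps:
u = -251/5 (u = -⅕*251 = -251/5 ≈ -50.200)
b(y, E) = E*(E + y)
1/(u + (b(-20, -52) + 3274)) = 1/(-251/5 + (-52*(-52 - 20) + 3274)) = 1/(-251/5 + (-52*(-72) + 3274)) = 1/(-251/5 + (3744 + 3274)) = 1/(-251/5 + 7018) = 1/(34839/5) = 5/34839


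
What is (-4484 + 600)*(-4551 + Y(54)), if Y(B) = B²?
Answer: 6350340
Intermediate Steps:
(-4484 + 600)*(-4551 + Y(54)) = (-4484 + 600)*(-4551 + 54²) = -3884*(-4551 + 2916) = -3884*(-1635) = 6350340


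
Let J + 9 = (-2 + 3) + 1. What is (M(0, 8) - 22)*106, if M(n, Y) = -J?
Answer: -1590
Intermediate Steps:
J = -7 (J = -9 + ((-2 + 3) + 1) = -9 + (1 + 1) = -9 + 2 = -7)
M(n, Y) = 7 (M(n, Y) = -1*(-7) = 7)
(M(0, 8) - 22)*106 = (7 - 22)*106 = -15*106 = -1590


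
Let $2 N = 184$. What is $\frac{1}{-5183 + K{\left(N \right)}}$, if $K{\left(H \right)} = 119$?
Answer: $- \frac{1}{5064} \approx -0.00019747$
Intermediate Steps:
$N = 92$ ($N = \frac{1}{2} \cdot 184 = 92$)
$\frac{1}{-5183 + K{\left(N \right)}} = \frac{1}{-5183 + 119} = \frac{1}{-5064} = - \frac{1}{5064}$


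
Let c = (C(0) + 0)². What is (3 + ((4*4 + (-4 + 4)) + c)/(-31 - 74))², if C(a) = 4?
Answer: 80089/11025 ≈ 7.2643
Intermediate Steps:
c = 16 (c = (4 + 0)² = 4² = 16)
(3 + ((4*4 + (-4 + 4)) + c)/(-31 - 74))² = (3 + ((4*4 + (-4 + 4)) + 16)/(-31 - 74))² = (3 + ((16 + 0) + 16)/(-105))² = (3 + (16 + 16)*(-1/105))² = (3 + 32*(-1/105))² = (3 - 32/105)² = (283/105)² = 80089/11025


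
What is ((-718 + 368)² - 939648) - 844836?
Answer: -1661984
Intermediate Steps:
((-718 + 368)² - 939648) - 844836 = ((-350)² - 939648) - 844836 = (122500 - 939648) - 844836 = -817148 - 844836 = -1661984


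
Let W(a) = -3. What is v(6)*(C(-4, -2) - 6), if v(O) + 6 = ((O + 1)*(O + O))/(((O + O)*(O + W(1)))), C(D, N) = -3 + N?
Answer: 121/3 ≈ 40.333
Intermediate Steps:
v(O) = -6 + (1 + O)/(-3 + O) (v(O) = -6 + ((O + 1)*(O + O))/(((O + O)*(O - 3))) = -6 + ((1 + O)*(2*O))/(((2*O)*(-3 + O))) = -6 + (2*O*(1 + O))/((2*O*(-3 + O))) = -6 + (2*O*(1 + O))*(1/(2*O*(-3 + O))) = -6 + (1 + O)/(-3 + O))
v(6)*(C(-4, -2) - 6) = ((19 - 5*6)/(-3 + 6))*((-3 - 2) - 6) = ((19 - 30)/3)*(-5 - 6) = ((1/3)*(-11))*(-11) = -11/3*(-11) = 121/3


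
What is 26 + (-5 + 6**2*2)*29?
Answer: 1969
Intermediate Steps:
26 + (-5 + 6**2*2)*29 = 26 + (-5 + 36*2)*29 = 26 + (-5 + 72)*29 = 26 + 67*29 = 26 + 1943 = 1969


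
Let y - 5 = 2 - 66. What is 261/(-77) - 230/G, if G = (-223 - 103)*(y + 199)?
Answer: -169919/50204 ≈ -3.3846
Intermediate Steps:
y = -59 (y = 5 + (2 - 66) = 5 - 64 = -59)
G = -45640 (G = (-223 - 103)*(-59 + 199) = -326*140 = -45640)
261/(-77) - 230/G = 261/(-77) - 230/(-45640) = 261*(-1/77) - 230*(-1/45640) = -261/77 + 23/4564 = -169919/50204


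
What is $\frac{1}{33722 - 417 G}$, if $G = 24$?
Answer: $\frac{1}{23714} \approx 4.2169 \cdot 10^{-5}$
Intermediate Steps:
$\frac{1}{33722 - 417 G} = \frac{1}{33722 - 10008} = \frac{1}{23714}$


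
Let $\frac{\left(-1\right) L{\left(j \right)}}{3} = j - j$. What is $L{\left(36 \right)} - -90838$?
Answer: $90838$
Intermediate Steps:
$L{\left(j \right)} = 0$ ($L{\left(j \right)} = - 3 \left(j - j\right) = \left(-3\right) 0 = 0$)
$L{\left(36 \right)} - -90838 = 0 - -90838 = 0 + 90838 = 90838$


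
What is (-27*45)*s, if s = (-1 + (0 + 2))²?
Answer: -1215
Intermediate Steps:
s = 1 (s = (-1 + 2)² = 1² = 1)
(-27*45)*s = -27*45*1 = -1215*1 = -1215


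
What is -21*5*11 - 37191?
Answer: -38346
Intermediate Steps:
-21*5*11 - 37191 = -105*11 - 37191 = -1155 - 37191 = -38346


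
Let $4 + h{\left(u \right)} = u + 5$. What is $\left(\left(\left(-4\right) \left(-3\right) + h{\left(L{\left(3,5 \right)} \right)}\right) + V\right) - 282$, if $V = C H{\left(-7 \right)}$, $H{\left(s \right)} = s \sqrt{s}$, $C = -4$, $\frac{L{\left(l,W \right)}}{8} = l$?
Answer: $-245 + 28 i \sqrt{7} \approx -245.0 + 74.081 i$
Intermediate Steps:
$L{\left(l,W \right)} = 8 l$
$h{\left(u \right)} = 1 + u$ ($h{\left(u \right)} = -4 + \left(u + 5\right) = -4 + \left(5 + u\right) = 1 + u$)
$H{\left(s \right)} = s^{\frac{3}{2}}$
$V = 28 i \sqrt{7}$ ($V = - 4 \left(-7\right)^{\frac{3}{2}} = - 4 \left(- 7 i \sqrt{7}\right) = 28 i \sqrt{7} \approx 74.081 i$)
$\left(\left(\left(-4\right) \left(-3\right) + h{\left(L{\left(3,5 \right)} \right)}\right) + V\right) - 282 = \left(\left(\left(-4\right) \left(-3\right) + \left(1 + 8 \cdot 3\right)\right) + 28 i \sqrt{7}\right) - 282 = \left(\left(12 + \left(1 + 24\right)\right) + 28 i \sqrt{7}\right) - 282 = \left(\left(12 + 25\right) + 28 i \sqrt{7}\right) - 282 = \left(37 + 28 i \sqrt{7}\right) - 282 = -245 + 28 i \sqrt{7}$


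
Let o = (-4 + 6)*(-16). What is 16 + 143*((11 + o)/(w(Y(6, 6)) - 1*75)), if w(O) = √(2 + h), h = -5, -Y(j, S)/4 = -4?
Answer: 15013/268 + 143*I*√3/268 ≈ 56.019 + 0.92419*I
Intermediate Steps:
Y(j, S) = 16 (Y(j, S) = -4*(-4) = 16)
o = -32 (o = 2*(-16) = -32)
w(O) = I*√3 (w(O) = √(2 - 5) = √(-3) = I*√3)
16 + 143*((11 + o)/(w(Y(6, 6)) - 1*75)) = 16 + 143*((11 - 32)/(I*√3 - 1*75)) = 16 + 143*(-21/(I*√3 - 75)) = 16 + 143*(-21/(-75 + I*√3)) = 16 - 3003/(-75 + I*√3)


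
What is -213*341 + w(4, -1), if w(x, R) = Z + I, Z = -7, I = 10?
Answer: -72630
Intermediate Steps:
w(x, R) = 3 (w(x, R) = -7 + 10 = 3)
-213*341 + w(4, -1) = -213*341 + 3 = -72633 + 3 = -72630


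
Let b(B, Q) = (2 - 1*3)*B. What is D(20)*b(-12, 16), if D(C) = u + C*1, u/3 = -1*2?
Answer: 168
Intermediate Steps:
u = -6 (u = 3*(-1*2) = 3*(-2) = -6)
b(B, Q) = -B (b(B, Q) = (2 - 3)*B = -B)
D(C) = -6 + C (D(C) = -6 + C*1 = -6 + C)
D(20)*b(-12, 16) = (-6 + 20)*(-1*(-12)) = 14*12 = 168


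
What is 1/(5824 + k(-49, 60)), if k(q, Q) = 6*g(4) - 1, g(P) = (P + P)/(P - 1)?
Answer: 1/5839 ≈ 0.00017126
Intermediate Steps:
g(P) = 2*P/(-1 + P) (g(P) = (2*P)/(-1 + P) = 2*P/(-1 + P))
k(q, Q) = 15 (k(q, Q) = 6*(2*4/(-1 + 4)) - 1 = 6*(2*4/3) - 1 = 6*(2*4*(1/3)) - 1 = 6*(8/3) - 1 = 16 - 1 = 15)
1/(5824 + k(-49, 60)) = 1/(5824 + 15) = 1/5839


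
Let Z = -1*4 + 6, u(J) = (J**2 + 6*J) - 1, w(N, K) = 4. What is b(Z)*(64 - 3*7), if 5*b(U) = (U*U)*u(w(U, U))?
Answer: 6708/5 ≈ 1341.6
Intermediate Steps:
u(J) = -1 + J**2 + 6*J
Z = 2 (Z = -4 + 6 = 2)
b(U) = 39*U**2/5 (b(U) = ((U*U)*(-1 + 4**2 + 6*4))/5 = (U**2*(-1 + 16 + 24))/5 = (U**2*39)/5 = (39*U**2)/5 = 39*U**2/5)
b(Z)*(64 - 3*7) = ((39/5)*2**2)*(64 - 3*7) = ((39/5)*4)*(64 - 21) = (156/5)*43 = 6708/5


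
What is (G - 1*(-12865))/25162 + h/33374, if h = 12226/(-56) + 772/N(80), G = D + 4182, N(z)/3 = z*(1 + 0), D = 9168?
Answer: 45648064559/44087220870 ≈ 1.0354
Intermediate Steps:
N(z) = 3*z (N(z) = 3*(z*(1 + 0)) = 3*(z*1) = 3*z)
G = 13350 (G = 9168 + 4182 = 13350)
h = -22586/105 (h = 12226/(-56) + 772/((3*80)) = 12226*(-1/56) + 772/240 = -6113/28 + 772*(1/240) = -6113/28 + 193/60 = -22586/105 ≈ -215.10)
(G - 1*(-12865))/25162 + h/33374 = (13350 - 1*(-12865))/25162 - 22586/105/33374 = (13350 + 12865)*(1/25162) - 22586/105*1/33374 = 26215*(1/25162) - 11293/1752135 = 26215/25162 - 11293/1752135 = 45648064559/44087220870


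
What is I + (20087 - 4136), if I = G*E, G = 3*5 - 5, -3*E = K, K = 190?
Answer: 45953/3 ≈ 15318.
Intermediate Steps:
E = -190/3 (E = -1/3*190 = -190/3 ≈ -63.333)
G = 10 (G = 15 - 5 = 10)
I = -1900/3 (I = 10*(-190/3) = -1900/3 ≈ -633.33)
I + (20087 - 4136) = -1900/3 + (20087 - 4136) = -1900/3 + 15951 = 45953/3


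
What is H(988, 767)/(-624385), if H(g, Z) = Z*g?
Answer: -757796/624385 ≈ -1.2137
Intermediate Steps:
H(988, 767)/(-624385) = (767*988)/(-624385) = 757796*(-1/624385) = -757796/624385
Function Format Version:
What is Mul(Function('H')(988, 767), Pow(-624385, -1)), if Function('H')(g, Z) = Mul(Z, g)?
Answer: Rational(-757796, 624385) ≈ -1.2137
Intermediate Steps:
Mul(Function('H')(988, 767), Pow(-624385, -1)) = Mul(Mul(767, 988), Pow(-624385, -1)) = Mul(757796, Rational(-1, 624385)) = Rational(-757796, 624385)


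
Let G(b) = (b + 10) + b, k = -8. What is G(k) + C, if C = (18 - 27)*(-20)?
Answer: 174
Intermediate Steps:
G(b) = 10 + 2*b (G(b) = (10 + b) + b = 10 + 2*b)
C = 180 (C = -9*(-20) = 180)
G(k) + C = (10 + 2*(-8)) + 180 = (10 - 16) + 180 = -6 + 180 = 174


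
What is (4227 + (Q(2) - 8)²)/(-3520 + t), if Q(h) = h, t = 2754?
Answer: -4263/766 ≈ -5.5653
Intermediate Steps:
(4227 + (Q(2) - 8)²)/(-3520 + t) = (4227 + (2 - 8)²)/(-3520 + 2754) = (4227 + (-6)²)/(-766) = (4227 + 36)*(-1/766) = 4263*(-1/766) = -4263/766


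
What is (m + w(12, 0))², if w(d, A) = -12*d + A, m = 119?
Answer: 625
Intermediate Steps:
w(d, A) = A - 12*d
(m + w(12, 0))² = (119 + (0 - 12*12))² = (119 + (0 - 144))² = (119 - 144)² = (-25)² = 625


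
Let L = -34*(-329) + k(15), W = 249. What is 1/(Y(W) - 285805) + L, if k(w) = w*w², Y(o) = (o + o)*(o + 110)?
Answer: 1558361902/107023 ≈ 14561.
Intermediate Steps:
Y(o) = 2*o*(110 + o) (Y(o) = (2*o)*(110 + o) = 2*o*(110 + o))
k(w) = w³
L = 14561 (L = -34*(-329) + 15³ = 11186 + 3375 = 14561)
1/(Y(W) - 285805) + L = 1/(2*249*(110 + 249) - 285805) + 14561 = 1/(2*249*359 - 285805) + 14561 = 1/(178782 - 285805) + 14561 = 1/(-107023) + 14561 = -1/107023 + 14561 = 1558361902/107023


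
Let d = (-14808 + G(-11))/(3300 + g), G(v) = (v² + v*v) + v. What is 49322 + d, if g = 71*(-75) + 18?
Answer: 33001277/669 ≈ 49329.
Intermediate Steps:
g = -5307 (g = -5325 + 18 = -5307)
G(v) = v + 2*v² (G(v) = (v² + v²) + v = 2*v² + v = v + 2*v²)
d = 4859/669 (d = (-14808 - 11*(1 + 2*(-11)))/(3300 - 5307) = (-14808 - 11*(1 - 22))/(-2007) = (-14808 - 11*(-21))*(-1/2007) = (-14808 + 231)*(-1/2007) = -14577*(-1/2007) = 4859/669 ≈ 7.2631)
49322 + d = 49322 + 4859/669 = 33001277/669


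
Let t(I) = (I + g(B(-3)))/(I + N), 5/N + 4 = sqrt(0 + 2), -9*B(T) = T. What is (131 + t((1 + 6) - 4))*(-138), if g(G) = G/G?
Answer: -572562/31 - 2760*sqrt(2)/31 ≈ -18596.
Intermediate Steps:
B(T) = -T/9
N = 5/(-4 + sqrt(2)) (N = 5/(-4 + sqrt(0 + 2)) = 5/(-4 + sqrt(2)) ≈ -1.9336)
g(G) = 1
t(I) = (1 + I)/(-10/7 + I - 5*sqrt(2)/14) (t(I) = (I + 1)/(I + (-10/7 - 5*sqrt(2)/14)) = (1 + I)/(-10/7 + I - 5*sqrt(2)/14))
(131 + t((1 + 6) - 4))*(-138) = (131 + 14*(1 + ((1 + 6) - 4))/(-20 - 5*sqrt(2) + 14*((1 + 6) - 4)))*(-138) = (131 + 14*(1 + (7 - 4))/(-20 - 5*sqrt(2) + 14*(7 - 4)))*(-138) = (131 + 14*(1 + 3)/(-20 - 5*sqrt(2) + 14*3))*(-138) = (131 + 14*4/(-20 - 5*sqrt(2) + 42))*(-138) = (131 + 14*4/(22 - 5*sqrt(2)))*(-138) = (131 + 56/(22 - 5*sqrt(2)))*(-138) = -18078 - 7728/(22 - 5*sqrt(2))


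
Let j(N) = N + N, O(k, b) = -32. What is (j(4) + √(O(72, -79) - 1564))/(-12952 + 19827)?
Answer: 8/6875 + 2*I*√399/6875 ≈ 0.0011636 + 0.0058109*I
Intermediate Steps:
j(N) = 2*N
(j(4) + √(O(72, -79) - 1564))/(-12952 + 19827) = (2*4 + √(-32 - 1564))/(-12952 + 19827) = (8 + √(-1596))/6875 = (8 + 2*I*√399)*(1/6875) = 8/6875 + 2*I*√399/6875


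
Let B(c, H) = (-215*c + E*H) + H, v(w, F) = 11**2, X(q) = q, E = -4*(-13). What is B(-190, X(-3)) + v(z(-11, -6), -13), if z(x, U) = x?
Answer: 40812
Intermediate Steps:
E = 52
v(w, F) = 121
B(c, H) = -215*c + 53*H (B(c, H) = (-215*c + 52*H) + H = -215*c + 53*H)
B(-190, X(-3)) + v(z(-11, -6), -13) = (-215*(-190) + 53*(-3)) + 121 = (40850 - 159) + 121 = 40691 + 121 = 40812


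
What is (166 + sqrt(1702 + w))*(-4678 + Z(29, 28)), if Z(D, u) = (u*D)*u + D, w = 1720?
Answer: 3002442 + 18087*sqrt(3422) ≈ 4.0605e+6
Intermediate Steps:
Z(D, u) = D + D*u**2 (Z(D, u) = (D*u)*u + D = D*u**2 + D = D + D*u**2)
(166 + sqrt(1702 + w))*(-4678 + Z(29, 28)) = (166 + sqrt(1702 + 1720))*(-4678 + 29*(1 + 28**2)) = (166 + sqrt(3422))*(-4678 + 29*(1 + 784)) = (166 + sqrt(3422))*(-4678 + 29*785) = (166 + sqrt(3422))*(-4678 + 22765) = (166 + sqrt(3422))*18087 = 3002442 + 18087*sqrt(3422)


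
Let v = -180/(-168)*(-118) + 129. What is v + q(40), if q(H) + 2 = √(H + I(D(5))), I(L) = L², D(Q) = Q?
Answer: 4/7 + √65 ≈ 8.6337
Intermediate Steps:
v = 18/7 (v = -180*(-1/168)*(-118) + 129 = (15/14)*(-118) + 129 = -885/7 + 129 = 18/7 ≈ 2.5714)
q(H) = -2 + √(25 + H) (q(H) = -2 + √(H + 5²) = -2 + √(H + 25) = -2 + √(25 + H))
v + q(40) = 18/7 + (-2 + √(25 + 40)) = 18/7 + (-2 + √65) = 4/7 + √65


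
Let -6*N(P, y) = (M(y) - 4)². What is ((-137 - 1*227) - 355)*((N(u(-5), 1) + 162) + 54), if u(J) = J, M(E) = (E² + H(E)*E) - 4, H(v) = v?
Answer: -150990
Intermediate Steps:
M(E) = -4 + 2*E² (M(E) = (E² + E*E) - 4 = (E² + E²) - 4 = 2*E² - 4 = -4 + 2*E²)
N(P, y) = -(-8 + 2*y²)²/6 (N(P, y) = -((-4 + 2*y²) - 4)²/6 = -(-8 + 2*y²)²/6)
((-137 - 1*227) - 355)*((N(u(-5), 1) + 162) + 54) = ((-137 - 1*227) - 355)*((-2*(-4 + 1²)²/3 + 162) + 54) = ((-137 - 227) - 355)*((-2*(-4 + 1)²/3 + 162) + 54) = (-364 - 355)*((-⅔*(-3)² + 162) + 54) = -719*((-⅔*9 + 162) + 54) = -719*((-6 + 162) + 54) = -719*(156 + 54) = -719*210 = -150990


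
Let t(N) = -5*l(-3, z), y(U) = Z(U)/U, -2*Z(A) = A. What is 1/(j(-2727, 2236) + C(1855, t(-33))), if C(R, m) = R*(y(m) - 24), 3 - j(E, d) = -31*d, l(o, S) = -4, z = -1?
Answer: 2/47743 ≈ 4.1891e-5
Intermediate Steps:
Z(A) = -A/2
y(U) = -½ (y(U) = (-U/2)/U = -½)
t(N) = 20 (t(N) = -5*(-4) = 20)
j(E, d) = 3 + 31*d (j(E, d) = 3 - (-31)*d = 3 + 31*d)
C(R, m) = -49*R/2 (C(R, m) = R*(-½ - 24) = R*(-49/2) = -49*R/2)
1/(j(-2727, 2236) + C(1855, t(-33))) = 1/((3 + 31*2236) - 49/2*1855) = 1/((3 + 69316) - 90895/2) = 1/(69319 - 90895/2) = 1/(47743/2) = 2/47743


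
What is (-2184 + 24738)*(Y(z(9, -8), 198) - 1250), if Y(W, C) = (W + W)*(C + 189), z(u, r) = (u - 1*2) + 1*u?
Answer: 251116236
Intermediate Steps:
z(u, r) = -2 + 2*u (z(u, r) = (u - 2) + u = (-2 + u) + u = -2 + 2*u)
Y(W, C) = 2*W*(189 + C) (Y(W, C) = (2*W)*(189 + C) = 2*W*(189 + C))
(-2184 + 24738)*(Y(z(9, -8), 198) - 1250) = (-2184 + 24738)*(2*(-2 + 2*9)*(189 + 198) - 1250) = 22554*(2*(-2 + 18)*387 - 1250) = 22554*(2*16*387 - 1250) = 22554*(12384 - 1250) = 22554*11134 = 251116236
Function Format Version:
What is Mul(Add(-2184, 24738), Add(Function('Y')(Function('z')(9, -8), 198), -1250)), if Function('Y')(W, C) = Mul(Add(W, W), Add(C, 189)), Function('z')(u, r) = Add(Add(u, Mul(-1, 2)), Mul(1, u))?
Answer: 251116236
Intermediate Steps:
Function('z')(u, r) = Add(-2, Mul(2, u)) (Function('z')(u, r) = Add(Add(u, -2), u) = Add(Add(-2, u), u) = Add(-2, Mul(2, u)))
Function('Y')(W, C) = Mul(2, W, Add(189, C)) (Function('Y')(W, C) = Mul(Mul(2, W), Add(189, C)) = Mul(2, W, Add(189, C)))
Mul(Add(-2184, 24738), Add(Function('Y')(Function('z')(9, -8), 198), -1250)) = Mul(Add(-2184, 24738), Add(Mul(2, Add(-2, Mul(2, 9)), Add(189, 198)), -1250)) = Mul(22554, Add(Mul(2, Add(-2, 18), 387), -1250)) = Mul(22554, Add(Mul(2, 16, 387), -1250)) = Mul(22554, Add(12384, -1250)) = Mul(22554, 11134) = 251116236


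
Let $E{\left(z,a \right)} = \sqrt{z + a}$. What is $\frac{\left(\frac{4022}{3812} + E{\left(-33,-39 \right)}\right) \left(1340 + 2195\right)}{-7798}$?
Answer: $- \frac{1015555}{2123284} - \frac{1515 i \sqrt{2}}{557} \approx -0.47829 - 3.8466 i$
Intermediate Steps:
$E{\left(z,a \right)} = \sqrt{a + z}$
$\frac{\left(\frac{4022}{3812} + E{\left(-33,-39 \right)}\right) \left(1340 + 2195\right)}{-7798} = \frac{\left(\frac{4022}{3812} + \sqrt{-39 - 33}\right) \left(1340 + 2195\right)}{-7798} = \left(4022 \cdot \frac{1}{3812} + \sqrt{-72}\right) 3535 \left(- \frac{1}{7798}\right) = \left(\frac{2011}{1906} + 6 i \sqrt{2}\right) 3535 \left(- \frac{1}{7798}\right) = \left(\frac{7108885}{1906} + 21210 i \sqrt{2}\right) \left(- \frac{1}{7798}\right) = - \frac{1015555}{2123284} - \frac{1515 i \sqrt{2}}{557}$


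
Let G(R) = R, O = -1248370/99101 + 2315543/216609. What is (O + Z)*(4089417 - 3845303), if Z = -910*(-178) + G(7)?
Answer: 8241097384305168448/208409403 ≈ 3.9543e+10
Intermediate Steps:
O = -397432529/208409403 (O = -1248370*1/99101 + 2315543*(1/216609) = -1248370/99101 + 22481/2103 = -397432529/208409403 ≈ -1.9070)
Z = 161987 (Z = -910*(-178) + 7 = 161980 + 7 = 161987)
(O + Z)*(4089417 - 3845303) = (-397432529/208409403 + 161987)*(4089417 - 3845303) = (33759216531232/208409403)*244114 = 8241097384305168448/208409403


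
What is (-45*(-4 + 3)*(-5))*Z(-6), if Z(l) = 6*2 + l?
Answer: -1350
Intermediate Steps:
Z(l) = 12 + l
(-45*(-4 + 3)*(-5))*Z(-6) = (-45*(-4 + 3)*(-5))*(12 - 6) = -(-45)*(-5)*6 = -45*5*6 = -225*6 = -1350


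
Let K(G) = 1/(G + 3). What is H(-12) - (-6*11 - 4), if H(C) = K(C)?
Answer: 629/9 ≈ 69.889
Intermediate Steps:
K(G) = 1/(3 + G)
H(C) = 1/(3 + C)
H(-12) - (-6*11 - 4) = 1/(3 - 12) - (-6*11 - 4) = 1/(-9) - (-66 - 4) = -⅑ - 1*(-70) = -⅑ + 70 = 629/9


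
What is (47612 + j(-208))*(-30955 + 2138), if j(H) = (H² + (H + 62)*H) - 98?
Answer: -3491064282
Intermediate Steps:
j(H) = -98 + H² + H*(62 + H) (j(H) = (H² + (62 + H)*H) - 98 = (H² + H*(62 + H)) - 98 = -98 + H² + H*(62 + H))
(47612 + j(-208))*(-30955 + 2138) = (47612 + (-98 + 2*(-208)² + 62*(-208)))*(-30955 + 2138) = (47612 + (-98 + 2*43264 - 12896))*(-28817) = (47612 + (-98 + 86528 - 12896))*(-28817) = (47612 + 73534)*(-28817) = 121146*(-28817) = -3491064282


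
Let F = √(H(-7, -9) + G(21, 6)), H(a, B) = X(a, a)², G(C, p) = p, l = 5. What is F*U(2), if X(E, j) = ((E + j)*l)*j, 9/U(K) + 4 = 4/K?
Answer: -9*√240106/2 ≈ -2205.0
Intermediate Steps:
U(K) = 9/(-4 + 4/K)
X(E, j) = j*(5*E + 5*j) (X(E, j) = ((E + j)*5)*j = (5*E + 5*j)*j = j*(5*E + 5*j))
H(a, B) = 100*a⁴ (H(a, B) = (5*a*(a + a))² = (5*a*(2*a))² = (10*a²)² = 100*a⁴)
F = √240106 (F = √(100*(-7)⁴ + 6) = √(100*2401 + 6) = √(240100 + 6) = √240106 ≈ 490.01)
F*U(2) = √240106*(-9*2/(-4 + 4*2)) = √240106*(-9*2/(-4 + 8)) = √240106*(-9*2/4) = √240106*(-9*2*¼) = √240106*(-9/2) = -9*√240106/2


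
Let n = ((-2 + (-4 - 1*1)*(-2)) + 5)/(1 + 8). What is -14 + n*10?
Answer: 4/9 ≈ 0.44444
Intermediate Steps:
n = 13/9 (n = ((-2 + (-4 - 1)*(-2)) + 5)/9 = ((-2 - 5*(-2)) + 5)*(⅑) = ((-2 + 10) + 5)*(⅑) = (8 + 5)*(⅑) = 13*(⅑) = 13/9 ≈ 1.4444)
-14 + n*10 = -14 + (13/9)*10 = -14 + 130/9 = 4/9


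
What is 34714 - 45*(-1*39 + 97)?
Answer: 32104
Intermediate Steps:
34714 - 45*(-1*39 + 97) = 34714 - 45*(-39 + 97) = 34714 - 45*58 = 34714 - 1*2610 = 34714 - 2610 = 32104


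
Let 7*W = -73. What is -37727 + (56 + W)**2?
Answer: -1746862/49 ≈ -35650.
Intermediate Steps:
W = -73/7 (W = (1/7)*(-73) = -73/7 ≈ -10.429)
-37727 + (56 + W)**2 = -37727 + (56 - 73/7)**2 = -37727 + (319/7)**2 = -37727 + 101761/49 = -1746862/49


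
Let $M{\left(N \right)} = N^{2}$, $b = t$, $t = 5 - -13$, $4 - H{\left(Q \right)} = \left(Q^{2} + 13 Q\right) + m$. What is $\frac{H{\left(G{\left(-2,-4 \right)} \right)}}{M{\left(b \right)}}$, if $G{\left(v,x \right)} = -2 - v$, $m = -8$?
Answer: $\frac{1}{27} \approx 0.037037$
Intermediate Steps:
$H{\left(Q \right)} = 12 - Q^{2} - 13 Q$ ($H{\left(Q \right)} = 4 - \left(\left(Q^{2} + 13 Q\right) - 8\right) = 4 - \left(-8 + Q^{2} + 13 Q\right) = 12 - Q^{2} - 13 Q$)
$t = 18$ ($t = 5 + 13 = 18$)
$b = 18$
$\frac{H{\left(G{\left(-2,-4 \right)} \right)}}{M{\left(b \right)}} = \frac{12 - \left(-2 - -2\right)^{2} - 13 \left(-2 - -2\right)}{18^{2}} = \frac{12 - \left(-2 + 2\right)^{2} - 13 \left(-2 + 2\right)}{324} = \left(12 - 0^{2} - 0\right) \frac{1}{324} = \left(12 - 0 + 0\right) \frac{1}{324} = \left(12 + 0 + 0\right) \frac{1}{324} = 12 \cdot \frac{1}{324} = \frac{1}{27}$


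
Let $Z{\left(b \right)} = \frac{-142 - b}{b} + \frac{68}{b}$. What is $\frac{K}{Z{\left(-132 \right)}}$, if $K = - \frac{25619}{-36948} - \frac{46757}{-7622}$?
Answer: $- \frac{10575651097}{680576002} \approx -15.539$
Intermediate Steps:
$K = \frac{961422827}{140808828}$ ($K = \left(-25619\right) \left(- \frac{1}{36948}\right) - - \frac{46757}{7622} = \frac{25619}{36948} + \frac{46757}{7622} = \frac{961422827}{140808828} \approx 6.8279$)
$Z{\left(b \right)} = \frac{68}{b} + \frac{-142 - b}{b}$ ($Z{\left(b \right)} = \frac{-142 - b}{b} + \frac{68}{b} = \frac{68}{b} + \frac{-142 - b}{b}$)
$\frac{K}{Z{\left(-132 \right)}} = \frac{961422827}{140808828 \frac{-74 - -132}{-132}} = \frac{961422827}{140808828 \left(- \frac{-74 + 132}{132}\right)} = \frac{961422827}{140808828 \left(\left(- \frac{1}{132}\right) 58\right)} = \frac{961422827}{140808828 \left(- \frac{29}{66}\right)} = \frac{961422827}{140808828} \left(- \frac{66}{29}\right) = - \frac{10575651097}{680576002}$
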